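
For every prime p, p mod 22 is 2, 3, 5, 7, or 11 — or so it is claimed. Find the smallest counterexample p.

Check each prime p in order until the claim fails.
p = 2: 2 mod 22 = 2.
p = 3: 3 mod 22 = 3.
p = 5: 5 mod 22 = 5.
p = 7: 7 mod 22 = 7.
p = 11: 11 mod 22 = 11.
p = 13: 13 mod 22 = 13 — not in {2, 3, 5, 7, 11}.
Hence p = 13 is a counterexample.

p = 13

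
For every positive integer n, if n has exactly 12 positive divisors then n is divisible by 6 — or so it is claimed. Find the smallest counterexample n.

n = 140

Check each positive integer n in order until n has exactly 12 positive divisors but n is not divisible by 6.
The first 8 eligible values, up to n = 132, all satisfy the conclusion.
n = 140: τ(140) = 12; 140 mod 6 = 2.
Thus n = 140 disproves the claim, and no smaller n works.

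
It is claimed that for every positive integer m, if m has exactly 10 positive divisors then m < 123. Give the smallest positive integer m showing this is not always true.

m = 162

We need the least positive integer m for which m has exactly 10 positive divisors but the claim fails.
m = 48: τ(48) = 10; 48 < 123.
m = 80: τ(80) = 10; 80 < 123.
m = 112: τ(112) = 10; 112 < 123.
m = 162: τ(162) = 10; 162 ≥ 123.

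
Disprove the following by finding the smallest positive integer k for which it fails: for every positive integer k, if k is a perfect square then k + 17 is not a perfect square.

We need the least positive integer k for which k is a perfect square but k + 17 is a perfect square.
The first 7 eligible values, up to k = 49, all satisfy the conclusion.
k = 64: 64 = 8² and 64 + 17 = 81 = 9².

k = 64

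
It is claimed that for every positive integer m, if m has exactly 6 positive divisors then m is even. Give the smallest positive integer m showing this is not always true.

We need the least positive integer m for which m has exactly 6 positive divisors but m is odd.
m = 12: divisors of 12: 1, 2, 3, 4, 6, 12; 12 is even.
m = 18: divisors of 18: 1, 2, 3, 6, 9, 18; 18 is even.
m = 20: divisors of 20: 1, 2, 4, 5, 10, 20; 20 is even.
m = 28: divisors of 28: 1, 2, 4, 7, 14, 28; 28 is even.
m = 32: divisors of 32: 1, 2, 4, 8, 16, 32; 32 is even.
m = 44: divisors of 44: 1, 2, 4, 11, 22, 44; 44 is even.
m = 45: divisors of 45: 1, 3, 5, 9, 15, 45; 45 is odd.
Thus m = 45 disproves the claim, and no smaller m works.

m = 45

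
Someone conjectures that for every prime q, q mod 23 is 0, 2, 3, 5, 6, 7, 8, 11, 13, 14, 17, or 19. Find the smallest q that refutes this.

q = 41

We need the least prime q for which the claim fails.
For q = 2, 3, 5, 7, …, 29, 31, 37 the conclusion holds.
q = 41: 41 mod 23 = 18 — not in {0, 2, 3, 5, 6, 7, 8, 11, 13, 14, 17, 19}.
Hence q = 41 is a counterexample.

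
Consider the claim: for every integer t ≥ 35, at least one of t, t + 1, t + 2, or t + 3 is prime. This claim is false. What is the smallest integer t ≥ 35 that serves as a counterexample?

t = 48

For t = 35, 36, 37, 38, …, 45, 46, 47 the conclusion holds.
t = 48: 48 = 2 × 24; 49 = 7 × 7; 50 = 2 × 25; 51 = 3 × 17 — all composite.
Thus t = 48 disproves the claim, and no smaller t works.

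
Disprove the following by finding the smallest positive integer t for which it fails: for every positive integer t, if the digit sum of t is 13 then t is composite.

t = 67

We need the least positive integer t for which the digit sum of t is 13 but t is prime.
t = 49: digit sum 13; 49 is composite.
t = 58: digit sum 13; 58 is composite.
t = 67: digit sum 13; 67 is prime, not composite.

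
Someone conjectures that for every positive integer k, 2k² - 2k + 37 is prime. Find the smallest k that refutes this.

A counterexample is any positive integer k such that 2k² - 2k + 37 is not prime; we check each in order.
k = 1: 2k² - 2k + 37 = 37, prime.
k = 2: 2k² - 2k + 37 = 41, prime.
k = 3: 2k² - 2k + 37 = 49 = 7 × 7, composite.
Hence k = 3 is a counterexample.

k = 3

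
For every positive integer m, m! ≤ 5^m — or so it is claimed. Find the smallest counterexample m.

A counterexample is any positive integer m such that m! > 5^m; we check each in order.
For m = 1, 2, 3, 4, …, 9, 10, 11 the conclusion holds.
m = 12: m! = 479001600 and 5^m = 244140625, so 479001600 > 244140625.

m = 12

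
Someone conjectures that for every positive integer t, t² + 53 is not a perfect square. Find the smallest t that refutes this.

t = 26

We need the least positive integer t for which t² + 53 is a perfect square.
The first 25 eligible values, up to t = 25, all satisfy the conclusion.
t = 26: 26² + 53 = 729 = 27², a perfect square.
So t = 26 is the smallest counterexample.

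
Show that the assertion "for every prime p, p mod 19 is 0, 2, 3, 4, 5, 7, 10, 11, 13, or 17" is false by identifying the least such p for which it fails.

p = 31

A counterexample is any prime p such that the claim fails; we check each in order.
For p = 2, 3, 5, 7, 11, 13, 17, 19, 23, 29 the conclusion holds.
p = 31: 31 mod 19 = 12 — not in {0, 2, 3, 4, 5, 7, 10, 11, 13, 17}.
Hence p = 31 is a counterexample.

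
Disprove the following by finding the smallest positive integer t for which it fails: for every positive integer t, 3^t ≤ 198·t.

t = 7

We need the least positive integer t for which 3^t > 198·t.
t = 1: 3^t = 3 and 198·t = 198, so 3 ≤ 198.
t = 2: 3^t = 9 and 198·t = 396, so 9 ≤ 396.
t = 3: 3^t = 27 and 198·t = 594, so 27 ≤ 594.
t = 4: 3^t = 81 and 198·t = 792, so 81 ≤ 792.
t = 5: 3^t = 243 and 198·t = 990, so 243 ≤ 990.
t = 6: 3^t = 729 and 198·t = 1188, so 729 ≤ 1188.
t = 7: 3^t = 2187 and 198·t = 1386, so 2187 > 1386.
Hence t = 7 is a counterexample.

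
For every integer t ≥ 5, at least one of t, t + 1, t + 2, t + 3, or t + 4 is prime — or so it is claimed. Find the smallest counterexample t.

The first 19 eligible values, up to t = 23, all satisfy the conclusion.
t = 24: 24 = 2 × 12; 25 = 5 × 5; 26 = 2 × 13; 27 = 3 × 9; 28 = 2 × 14 — all composite.
So t = 24 is the smallest counterexample.

t = 24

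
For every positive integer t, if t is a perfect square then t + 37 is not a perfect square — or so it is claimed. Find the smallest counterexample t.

Check each positive integer t in order until t is a perfect square but t + 37 is a perfect square.
For t = 1, 4, 9, 16, …, 225, 256, 289 the conclusion holds.
t = 324: 324 = 18² and 324 + 37 = 361 = 19².
So t = 324 is the smallest counterexample.

t = 324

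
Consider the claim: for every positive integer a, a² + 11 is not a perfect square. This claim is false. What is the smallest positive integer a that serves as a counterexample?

a = 5

A counterexample is any positive integer a such that a² + 11 is a perfect square; we check each in order.
For a = 1, 2, 3, 4 the conclusion holds.
a = 5: 5² + 11 = 36 = 6², a perfect square.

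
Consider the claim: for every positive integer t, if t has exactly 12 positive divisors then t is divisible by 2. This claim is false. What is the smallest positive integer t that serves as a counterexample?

A counterexample is any positive integer t such that t has exactly 12 positive divisors but t is not divisible by 2; we check each in order.
For t = 60, 72, 84, 90, …, 294, 306, 308 the conclusion holds.
t = 315: τ(315) = 12; 315 mod 2 = 1.

t = 315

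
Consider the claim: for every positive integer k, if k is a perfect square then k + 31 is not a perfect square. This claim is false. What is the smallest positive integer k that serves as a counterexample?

k = 225

The first 14 eligible values, up to k = 196, all satisfy the conclusion.
k = 225: 225 = 15² and 225 + 31 = 256 = 16².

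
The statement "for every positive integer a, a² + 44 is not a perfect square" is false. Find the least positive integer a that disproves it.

Check each positive integer a in order until a² + 44 is a perfect square.
For a = 1, 2, 3, 4, 5, 6, 7, 8, 9 the conclusion holds.
a = 10: 10² + 44 = 144 = 12², a perfect square.
Thus a = 10 disproves the claim, and no smaller a works.

a = 10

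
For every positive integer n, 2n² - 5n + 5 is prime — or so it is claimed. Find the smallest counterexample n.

n = 3

n = 1: 2n² - 5n + 5 = 2, prime.
n = 2: 2n² - 5n + 5 = 3, prime.
n = 3: 2n² - 5n + 5 = 8 = 2 × 4, composite.
So n = 3 is the smallest counterexample.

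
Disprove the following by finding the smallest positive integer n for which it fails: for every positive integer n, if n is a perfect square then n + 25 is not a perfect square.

Check each positive integer n in order until n is a perfect square but n + 25 is a perfect square.
For n = 1, 4, 9, 16, …, 81, 100, 121 the conclusion holds.
n = 144: 144 = 12² and 144 + 25 = 169 = 13².
Hence n = 144 is a counterexample.

n = 144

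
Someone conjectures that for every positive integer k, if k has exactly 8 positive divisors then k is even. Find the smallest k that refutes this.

k = 105

A counterexample is any positive integer k such that k has exactly 8 positive divisors but k is odd; we check each in order.
For k = 24, 30, 40, 42, …, 88, 102, 104 the conclusion holds.
k = 105: divisors of 105: 1, 3, 5, 7, 15, 21, 35, 105; 105 is odd.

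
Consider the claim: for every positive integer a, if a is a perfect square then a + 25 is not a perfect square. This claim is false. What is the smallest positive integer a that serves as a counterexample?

a = 144

The first 11 eligible values, up to a = 121, all satisfy the conclusion.
a = 144: 144 = 12² and 144 + 25 = 169 = 13².
So a = 144 is the smallest counterexample.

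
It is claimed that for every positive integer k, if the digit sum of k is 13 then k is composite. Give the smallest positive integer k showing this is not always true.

k = 67

Check each positive integer k in order until the digit sum of k is 13 but k is prime.
k = 49: digit sum 13; 49 is composite.
k = 58: digit sum 13; 58 is composite.
k = 67: digit sum 13; 67 is prime, not composite.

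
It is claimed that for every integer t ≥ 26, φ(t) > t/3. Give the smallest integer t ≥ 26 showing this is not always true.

t = 30

We need the least integer t ≥ 26 for which the claim fails.
For t = 26, 27, 28, 29 the conclusion holds.
t = 30: φ(30) = 8 and 30/3 = 10, so φ(30) ≤ 30/3.
So t = 30 is the smallest counterexample.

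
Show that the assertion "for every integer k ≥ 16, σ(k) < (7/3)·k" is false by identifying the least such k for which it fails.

k = 24

We need the least integer k ≥ 16 for which the claim fails.
For k = 16, 17, 18, 19, 20, 21, 22, 23 the conclusion holds.
k = 24: σ(24) = 60; 60 ≥ 56.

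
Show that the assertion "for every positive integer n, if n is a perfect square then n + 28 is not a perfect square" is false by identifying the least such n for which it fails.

n = 36

We need the least positive integer n for which n is a perfect square but n + 28 is a perfect square.
For n = 1, 4, 9, 16, 25 the conclusion holds.
n = 36: 36 = 6² and 36 + 28 = 64 = 8².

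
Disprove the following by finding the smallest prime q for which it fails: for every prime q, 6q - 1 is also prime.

q = 11

A counterexample is any prime q such that 6q - 1 is not prime; we check each in order.
For q = 2, 3, 5, 7 the conclusion holds.
q = 11: 6q - 1 = 65 = 5 × 13, not prime.
Hence q = 11 is a counterexample.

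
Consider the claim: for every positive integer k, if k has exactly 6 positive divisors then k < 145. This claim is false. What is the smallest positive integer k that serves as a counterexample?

k = 147

A counterexample is any positive integer k such that k has exactly 6 positive divisors but the claim fails; we check each in order.
The first 19 eligible values, up to k = 124, all satisfy the conclusion.
k = 147: τ(147) = 6; 147 ≥ 145.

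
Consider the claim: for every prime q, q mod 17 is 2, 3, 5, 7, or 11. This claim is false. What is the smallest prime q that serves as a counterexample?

We need the least prime q for which the claim fails.
For q = 2, 3, 5, 7, 11 the conclusion holds.
q = 13: 13 mod 17 = 13 — not in {2, 3, 5, 7, 11}.

q = 13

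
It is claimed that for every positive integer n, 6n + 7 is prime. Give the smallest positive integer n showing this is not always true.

For n = 1, 2 the conclusion holds.
n = 3: 6n + 7 = 25 = 5 × 5, composite.

n = 3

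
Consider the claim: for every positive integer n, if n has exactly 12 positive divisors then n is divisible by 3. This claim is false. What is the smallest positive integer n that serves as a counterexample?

Check each positive integer n in order until n has exactly 12 positive divisors but n is not divisible by 3.
The first 8 eligible values, up to n = 132, all satisfy the conclusion.
n = 140: τ(140) = 12; 140 mod 3 = 2.
Hence n = 140 is a counterexample.

n = 140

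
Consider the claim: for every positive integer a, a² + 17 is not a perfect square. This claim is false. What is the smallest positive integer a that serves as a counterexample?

a = 8

Check each positive integer a in order until a² + 17 is a perfect square.
a = 1: 1² + 17 = 18, not a perfect square.
a = 2: 2² + 17 = 21, not a perfect square.
a = 3: 3² + 17 = 26, not a perfect square.
a = 4: 4² + 17 = 33, not a perfect square.
a = 5: 5² + 17 = 42, not a perfect square.
a = 6: 6² + 17 = 53, not a perfect square.
a = 7: 7² + 17 = 66, not a perfect square.
a = 8: 8² + 17 = 81 = 9², a perfect square.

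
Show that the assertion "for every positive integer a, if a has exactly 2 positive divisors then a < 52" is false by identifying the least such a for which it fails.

The first 15 eligible values, up to a = 47, all satisfy the conclusion.
a = 53: τ(53) = 2; 53 ≥ 52.
So a = 53 is the smallest counterexample.

a = 53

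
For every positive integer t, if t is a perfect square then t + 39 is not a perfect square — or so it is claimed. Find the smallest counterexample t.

t = 1: 1 + 39 = 40, not a perfect square.
t = 4: 4 + 39 = 43, not a perfect square.
t = 9: 9 + 39 = 48, not a perfect square.
t = 16: 16 + 39 = 55, not a perfect square.
t = 25: 25 = 5² and 25 + 39 = 64 = 8².
Hence t = 25 is a counterexample.

t = 25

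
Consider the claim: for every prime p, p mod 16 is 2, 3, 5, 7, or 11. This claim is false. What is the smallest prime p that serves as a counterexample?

A counterexample is any prime p such that the claim fails; we check each in order.
p = 2: 2 mod 16 = 2.
p = 3: 3 mod 16 = 3.
p = 5: 5 mod 16 = 5.
p = 7: 7 mod 16 = 7.
p = 11: 11 mod 16 = 11.
p = 13: 13 mod 16 = 13 — not in {2, 3, 5, 7, 11}.

p = 13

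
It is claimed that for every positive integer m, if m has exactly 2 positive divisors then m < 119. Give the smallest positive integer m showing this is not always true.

m = 127

We need the least positive integer m for which m has exactly 2 positive divisors but the claim fails.
For m = 2, 3, 5, 7, …, 107, 109, 113 the conclusion holds.
m = 127: τ(127) = 2; 127 ≥ 119.
Hence m = 127 is a counterexample.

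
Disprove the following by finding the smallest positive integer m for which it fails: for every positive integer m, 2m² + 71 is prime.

The first 4 eligible values, up to m = 4, all satisfy the conclusion.
m = 5: 2m² + 71 = 121 = 11 × 11, composite.
Thus m = 5 disproves the claim, and no smaller m works.

m = 5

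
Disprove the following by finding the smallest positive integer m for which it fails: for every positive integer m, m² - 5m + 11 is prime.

The first 6 eligible values, up to m = 6, all satisfy the conclusion.
m = 7: m² - 5m + 11 = 25 = 5 × 5, composite.
So m = 7 is the smallest counterexample.

m = 7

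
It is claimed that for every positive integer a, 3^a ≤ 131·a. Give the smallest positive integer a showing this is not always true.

a = 7

Check each positive integer a in order until 3^a > 131·a.
a = 1: 3^a = 3 and 131·a = 131, so 3 ≤ 131.
a = 2: 3^a = 9 and 131·a = 262, so 9 ≤ 262.
a = 3: 3^a = 27 and 131·a = 393, so 27 ≤ 393.
a = 4: 3^a = 81 and 131·a = 524, so 81 ≤ 524.
a = 5: 3^a = 243 and 131·a = 655, so 243 ≤ 655.
a = 6: 3^a = 729 and 131·a = 786, so 729 ≤ 786.
a = 7: 3^a = 2187 and 131·a = 917, so 2187 > 917.
Hence a = 7 is a counterexample.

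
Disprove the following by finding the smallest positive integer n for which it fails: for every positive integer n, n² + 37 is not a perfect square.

We need the least positive integer n for which n² + 37 is a perfect square.
The first 17 eligible values, up to n = 17, all satisfy the conclusion.
n = 18: 18² + 37 = 361 = 19², a perfect square.
Hence n = 18 is a counterexample.

n = 18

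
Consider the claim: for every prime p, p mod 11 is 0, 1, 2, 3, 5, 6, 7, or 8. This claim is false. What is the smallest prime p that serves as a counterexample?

For p = 2, 3, 5, 7, 11, 13, 17, 19, 23, 29 the conclusion holds.
p = 31: 31 mod 11 = 9 — not in {0, 1, 2, 3, 5, 6, 7, 8}.
Hence p = 31 is a counterexample.

p = 31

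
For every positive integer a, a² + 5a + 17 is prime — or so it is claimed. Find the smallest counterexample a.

a = 8

Check each positive integer a in order until a² + 5a + 17 is not prime.
a = 1: a² + 5a + 17 = 23, prime.
a = 2: a² + 5a + 17 = 31, prime.
a = 3: a² + 5a + 17 = 41, prime.
a = 4: a² + 5a + 17 = 53, prime.
a = 5: a² + 5a + 17 = 67, prime.
a = 6: a² + 5a + 17 = 83, prime.
a = 7: a² + 5a + 17 = 101, prime.
a = 8: a² + 5a + 17 = 121 = 11 × 11, composite.
Hence a = 8 is a counterexample.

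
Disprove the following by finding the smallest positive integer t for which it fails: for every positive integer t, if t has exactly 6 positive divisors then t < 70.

t = 75

We need the least positive integer t for which t has exactly 6 positive divisors but the claim fails.
For t = 12, 18, 20, 28, …, 52, 63, 68 the conclusion holds.
t = 75: τ(75) = 6; 75 ≥ 70.
Thus t = 75 disproves the claim, and no smaller t works.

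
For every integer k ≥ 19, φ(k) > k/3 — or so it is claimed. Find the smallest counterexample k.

We need the least integer k ≥ 19 for which the claim fails.
k = 19: φ(19) = 18 and 19/3 = 19/3, so φ(19) > 19/3.
k = 20: φ(20) = 8 and 20/3 = 20/3, so φ(20) > 20/3.
k = 21: φ(21) = 12 and 21/3 = 7, so φ(21) > 21/3.
k = 22: φ(22) = 10 and 22/3 = 22/3, so φ(22) > 22/3.
k = 23: φ(23) = 22 and 23/3 = 23/3, so φ(23) > 23/3.
k = 24: φ(24) = 8 and 24/3 = 8, so φ(24) ≤ 24/3.

k = 24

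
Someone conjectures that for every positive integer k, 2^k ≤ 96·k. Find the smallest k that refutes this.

k = 10

For k = 1, 2, 3, 4, 5, 6, 7, 8, 9 the conclusion holds.
k = 10: 2^k = 1024 and 96·k = 960, so 1024 > 960.
So k = 10 is the smallest counterexample.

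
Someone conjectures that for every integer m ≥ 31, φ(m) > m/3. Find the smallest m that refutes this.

A counterexample is any integer m ≥ 31 such that the claim fails; we check each in order.
The first 5 eligible values, up to m = 35, all satisfy the conclusion.
m = 36: φ(36) = 12 and 36/3 = 12, so φ(36) ≤ 36/3.
So m = 36 is the smallest counterexample.

m = 36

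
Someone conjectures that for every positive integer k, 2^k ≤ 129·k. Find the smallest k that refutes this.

k = 11

A counterexample is any positive integer k such that 2^k > 129·k; we check each in order.
For k = 1, 2, 3, 4, 5, 6, 7, 8, 9, 10 the conclusion holds.
k = 11: 2^k = 2048 and 129·k = 1419, so 2048 > 1419.
Hence k = 11 is a counterexample.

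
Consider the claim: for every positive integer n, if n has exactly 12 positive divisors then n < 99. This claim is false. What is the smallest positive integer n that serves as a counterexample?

We need the least positive integer n for which n has exactly 12 positive divisors but the claim fails.
For n = 60, 72, 84, 90, 96 the conclusion holds.
n = 108: τ(108) = 12; 108 ≥ 99.

n = 108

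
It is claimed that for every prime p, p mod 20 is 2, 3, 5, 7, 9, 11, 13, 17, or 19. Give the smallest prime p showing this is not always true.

p = 41

Check each prime p in order until the claim fails.
The first 12 eligible values, up to p = 37, all satisfy the conclusion.
p = 41: 41 mod 20 = 1 — not in {2, 3, 5, 7, 9, 11, 13, 17, 19}.
Hence p = 41 is a counterexample.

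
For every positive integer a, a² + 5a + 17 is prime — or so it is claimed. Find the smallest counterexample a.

a = 8

Check each positive integer a in order until a² + 5a + 17 is not prime.
The first 7 eligible values, up to a = 7, all satisfy the conclusion.
a = 8: a² + 5a + 17 = 121 = 11 × 11, composite.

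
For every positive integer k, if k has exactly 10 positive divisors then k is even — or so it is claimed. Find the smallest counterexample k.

Check each positive integer k in order until k has exactly 10 positive divisors but k is odd.
The first 9 eligible values, up to k = 368, all satisfy the conclusion.
k = 405: divisors of 405: 10 divisors; 405 is odd.
Hence k = 405 is a counterexample.

k = 405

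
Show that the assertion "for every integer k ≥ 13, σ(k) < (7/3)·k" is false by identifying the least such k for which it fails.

For k = 13, 14, 15, 16, …, 21, 22, 23 the conclusion holds.
k = 24: σ(24) = 60; 60 ≥ 56.

k = 24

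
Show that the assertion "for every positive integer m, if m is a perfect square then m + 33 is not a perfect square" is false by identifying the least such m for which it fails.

m = 16

m = 1: 1 + 33 = 34, not a perfect square.
m = 4: 4 + 33 = 37, not a perfect square.
m = 9: 9 + 33 = 42, not a perfect square.
m = 16: 16 = 4² and 16 + 33 = 49 = 7².
Thus m = 16 disproves the claim, and no smaller m works.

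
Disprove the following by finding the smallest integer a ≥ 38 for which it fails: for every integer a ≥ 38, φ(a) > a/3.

a = 42

a = 38: φ(38) = 18 and 38/3 = 38/3, so φ(38) > 38/3.
a = 39: φ(39) = 24 and 39/3 = 13, so φ(39) > 39/3.
a = 40: φ(40) = 16 and 40/3 = 40/3, so φ(40) > 40/3.
a = 41: φ(41) = 40 and 41/3 = 41/3, so φ(41) > 41/3.
a = 42: φ(42) = 12 and 42/3 = 14, so φ(42) ≤ 42/3.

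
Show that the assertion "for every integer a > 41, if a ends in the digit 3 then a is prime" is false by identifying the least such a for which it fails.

We need the least integer a > 41 for which a ends in the digit 3 but a is not prime.
a = 43: 43 ends in 3 and is prime.
a = 53: 53 ends in 3 and is prime.
a = 63: 63 ends in 3; 63 = 3 × 21, composite.

a = 63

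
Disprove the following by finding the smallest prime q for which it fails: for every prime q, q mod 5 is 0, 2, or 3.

q = 11

A counterexample is any prime q such that the claim fails; we check each in order.
For q = 2, 3, 5, 7 the conclusion holds.
q = 11: 11 mod 5 = 1 — not in {0, 2, 3}.
Thus q = 11 disproves the claim, and no smaller q works.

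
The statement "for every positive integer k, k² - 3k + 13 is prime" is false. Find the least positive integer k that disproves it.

k = 12

We need the least positive integer k for which k² - 3k + 13 is not prime.
For k = 1, 2, 3, 4, …, 9, 10, 11 the conclusion holds.
k = 12: k² - 3k + 13 = 121 = 11 × 11, composite.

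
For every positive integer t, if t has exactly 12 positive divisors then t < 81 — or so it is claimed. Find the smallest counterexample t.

t = 84

Check each positive integer t in order until t has exactly 12 positive divisors but the claim fails.
t = 60: τ(60) = 12; 60 < 81.
t = 72: τ(72) = 12; 72 < 81.
t = 84: τ(84) = 12; 84 ≥ 81.
Hence t = 84 is a counterexample.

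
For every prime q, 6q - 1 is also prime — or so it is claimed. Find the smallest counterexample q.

A counterexample is any prime q such that 6q - 1 is not prime; we check each in order.
For q = 2, 3, 5, 7 the conclusion holds.
q = 11: 6q - 1 = 65 = 5 × 13, not prime.

q = 11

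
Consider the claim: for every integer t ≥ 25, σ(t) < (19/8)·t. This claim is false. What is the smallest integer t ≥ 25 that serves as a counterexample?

t = 30

A counterexample is any integer t ≥ 25 such that the claim fails; we check each in order.
The first 5 eligible values, up to t = 29, all satisfy the conclusion.
t = 30: σ(30) = 72; 72 ≥ 285/4.
Thus t = 30 disproves the claim, and no smaller t works.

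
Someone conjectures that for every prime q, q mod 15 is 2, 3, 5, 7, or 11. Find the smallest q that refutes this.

Check each prime q in order until the claim fails.
The first 5 eligible values, up to q = 11, all satisfy the conclusion.
q = 13: 13 mod 15 = 13 — not in {2, 3, 5, 7, 11}.
Hence q = 13 is a counterexample.

q = 13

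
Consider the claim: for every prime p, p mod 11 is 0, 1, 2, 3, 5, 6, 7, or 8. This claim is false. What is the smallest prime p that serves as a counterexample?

For p = 2, 3, 5, 7, 11, 13, 17, 19, 23, 29 the conclusion holds.
p = 31: 31 mod 11 = 9 — not in {0, 1, 2, 3, 5, 6, 7, 8}.
Thus p = 31 disproves the claim, and no smaller p works.

p = 31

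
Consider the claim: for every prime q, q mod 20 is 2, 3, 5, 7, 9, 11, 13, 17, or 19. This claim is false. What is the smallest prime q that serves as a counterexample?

Check each prime q in order until the claim fails.
For q = 2, 3, 5, 7, …, 29, 31, 37 the conclusion holds.
q = 41: 41 mod 20 = 1 — not in {2, 3, 5, 7, 9, 11, 13, 17, 19}.

q = 41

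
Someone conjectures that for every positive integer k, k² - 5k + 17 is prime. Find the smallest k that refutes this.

A counterexample is any positive integer k such that k² - 5k + 17 is not prime; we check each in order.
For k = 1, 2, 3, 4, …, 10, 11, 12 the conclusion holds.
k = 13: k² - 5k + 17 = 121 = 11 × 11, composite.

k = 13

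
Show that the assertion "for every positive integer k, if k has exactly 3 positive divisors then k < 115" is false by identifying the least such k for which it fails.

k = 121

A counterexample is any positive integer k such that k has exactly 3 positive divisors but the claim fails; we check each in order.
k = 4: τ(4) = 3; 4 < 115.
k = 9: τ(9) = 3; 9 < 115.
k = 25: τ(25) = 3; 25 < 115.
k = 49: τ(49) = 3; 49 < 115.
k = 121: τ(121) = 3; 121 ≥ 115.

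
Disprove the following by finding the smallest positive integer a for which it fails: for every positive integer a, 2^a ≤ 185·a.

Check each positive integer a in order until 2^a > 185·a.
For a = 1, 2, 3, 4, 5, 6, 7, 8, 9, 10 the conclusion holds.
a = 11: 2^a = 2048 and 185·a = 2035, so 2048 > 2035.
So a = 11 is the smallest counterexample.

a = 11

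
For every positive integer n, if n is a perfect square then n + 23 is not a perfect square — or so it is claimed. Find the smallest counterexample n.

For n = 1, 4, 9, 16, 25, 36, 49, 64, 81, 100 the conclusion holds.
n = 121: 121 = 11² and 121 + 23 = 144 = 12².
Thus n = 121 disproves the claim, and no smaller n works.

n = 121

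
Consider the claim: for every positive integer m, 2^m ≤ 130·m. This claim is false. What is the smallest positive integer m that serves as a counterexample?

Check each positive integer m in order until 2^m > 130·m.
For m = 1, 2, 3, 4, 5, 6, 7, 8, 9, 10 the conclusion holds.
m = 11: 2^m = 2048 and 130·m = 1430, so 2048 > 1430.

m = 11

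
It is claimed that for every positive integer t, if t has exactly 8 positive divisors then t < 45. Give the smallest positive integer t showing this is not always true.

t = 54

We need the least positive integer t for which t has exactly 8 positive divisors but the claim fails.
t = 24: τ(24) = 8; 24 < 45.
t = 30: τ(30) = 8; 30 < 45.
t = 40: τ(40) = 8; 40 < 45.
t = 42: τ(42) = 8; 42 < 45.
t = 54: τ(54) = 8; 54 ≥ 45.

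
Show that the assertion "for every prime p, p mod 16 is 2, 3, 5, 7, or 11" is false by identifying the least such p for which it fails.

p = 13

A counterexample is any prime p such that the claim fails; we check each in order.
p = 2: 2 mod 16 = 2.
p = 3: 3 mod 16 = 3.
p = 5: 5 mod 16 = 5.
p = 7: 7 mod 16 = 7.
p = 11: 11 mod 16 = 11.
p = 13: 13 mod 16 = 13 — not in {2, 3, 5, 7, 11}.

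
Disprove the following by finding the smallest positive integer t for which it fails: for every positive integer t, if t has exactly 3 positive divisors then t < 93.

t = 121

A counterexample is any positive integer t such that t has exactly 3 positive divisors but the claim fails; we check each in order.
The first 4 eligible values, up to t = 49, all satisfy the conclusion.
t = 121: τ(121) = 3; 121 ≥ 93.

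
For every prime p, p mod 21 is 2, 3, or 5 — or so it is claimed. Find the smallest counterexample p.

p = 7

A counterexample is any prime p such that the claim fails; we check each in order.
For p = 2, 3, 5 the conclusion holds.
p = 7: 7 mod 21 = 7 — not in {2, 3, 5}.
So p = 7 is the smallest counterexample.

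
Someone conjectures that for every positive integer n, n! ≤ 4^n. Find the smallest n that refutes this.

A counterexample is any positive integer n such that n! > 4^n; we check each in order.
The first 8 eligible values, up to n = 8, all satisfy the conclusion.
n = 9: n! = 362880 and 4^n = 262144, so 362880 > 262144.
Thus n = 9 disproves the claim, and no smaller n works.

n = 9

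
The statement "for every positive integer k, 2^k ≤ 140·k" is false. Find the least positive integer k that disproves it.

k = 11

Check each positive integer k in order until 2^k > 140·k.
The first 10 eligible values, up to k = 10, all satisfy the conclusion.
k = 11: 2^k = 2048 and 140·k = 1540, so 2048 > 1540.
So k = 11 is the smallest counterexample.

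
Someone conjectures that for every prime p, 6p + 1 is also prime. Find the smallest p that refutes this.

A counterexample is any prime p such that 6p + 1 is not prime; we check each in order.
p = 2: 6p + 1 = 13, prime.
p = 3: 6p + 1 = 19, prime.
p = 5: 6p + 1 = 31, prime.
p = 7: 6p + 1 = 43, prime.
p = 11: 6p + 1 = 67, prime.
p = 13: 6p + 1 = 79, prime.
p = 17: 6p + 1 = 103, prime.
p = 19: 6p + 1 = 115 = 5 × 23, not prime.

p = 19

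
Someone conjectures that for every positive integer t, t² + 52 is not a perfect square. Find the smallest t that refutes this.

Check each positive integer t in order until t² + 52 is a perfect square.
For t = 1, 2, 3, 4, …, 9, 10, 11 the conclusion holds.
t = 12: 12² + 52 = 196 = 14², a perfect square.

t = 12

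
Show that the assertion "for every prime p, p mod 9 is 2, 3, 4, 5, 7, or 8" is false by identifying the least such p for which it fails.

p = 19

We need the least prime p for which the claim fails.
p = 2: 2 mod 9 = 2.
p = 3: 3 mod 9 = 3.
p = 5: 5 mod 9 = 5.
p = 7: 7 mod 9 = 7.
p = 11: 11 mod 9 = 2.
p = 13: 13 mod 9 = 4.
p = 17: 17 mod 9 = 8.
p = 19: 19 mod 9 = 1 — not in {2, 3, 4, 5, 7, 8}.
So p = 19 is the smallest counterexample.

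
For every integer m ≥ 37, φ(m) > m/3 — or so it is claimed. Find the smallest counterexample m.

m = 42

The first 5 eligible values, up to m = 41, all satisfy the conclusion.
m = 42: φ(42) = 12 and 42/3 = 14, so φ(42) ≤ 42/3.
Thus m = 42 disproves the claim, and no smaller m works.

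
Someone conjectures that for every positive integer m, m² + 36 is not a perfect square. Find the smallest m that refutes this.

The first 7 eligible values, up to m = 7, all satisfy the conclusion.
m = 8: 8² + 36 = 100 = 10², a perfect square.
So m = 8 is the smallest counterexample.

m = 8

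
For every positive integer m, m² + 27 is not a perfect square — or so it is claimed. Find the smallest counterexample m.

m = 3

A counterexample is any positive integer m such that m² + 27 is a perfect square; we check each in order.
For m = 1, 2 the conclusion holds.
m = 3: 3² + 27 = 36 = 6², a perfect square.
Thus m = 3 disproves the claim, and no smaller m works.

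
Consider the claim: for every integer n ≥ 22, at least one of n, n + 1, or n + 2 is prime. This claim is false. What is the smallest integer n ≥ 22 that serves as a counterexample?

n = 22: 23 is prime.
n = 23: 23 is prime.
n = 24: 24 = 2 × 12; 25 = 5 × 5; 26 = 2 × 13 — all composite.

n = 24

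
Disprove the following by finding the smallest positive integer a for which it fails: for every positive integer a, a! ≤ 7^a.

a = 17

Check each positive integer a in order until a! > 7^a.
For a = 1, 2, 3, 4, …, 14, 15, 16 the conclusion holds.
a = 17: a! = 355687428096000 and 7^a = 232630513987207, so 355687428096000 > 232630513987207.
Hence a = 17 is a counterexample.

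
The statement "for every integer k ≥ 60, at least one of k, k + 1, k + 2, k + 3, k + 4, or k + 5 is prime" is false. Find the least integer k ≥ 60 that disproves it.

A counterexample is any integer k ≥ 60 such that k, k + 1, k + 2, k + 3, k + 4, k + 5 are all composite; we check each in order.
For k = 60, 61, 62, 63, …, 87, 88, 89 the conclusion holds.
k = 90: 90 = 2 × 45; 91 = 7 × 13; 92 = 2 × 46; 93 = 3 × 31; 94 = 2 × 47; 95 = 5 × 19 — all composite.

k = 90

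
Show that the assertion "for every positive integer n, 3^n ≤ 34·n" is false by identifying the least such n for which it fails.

For n = 1, 2, 3, 4 the conclusion holds.
n = 5: 3^n = 243 and 34·n = 170, so 243 > 170.

n = 5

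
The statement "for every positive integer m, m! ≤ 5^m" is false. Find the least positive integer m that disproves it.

m = 12

A counterexample is any positive integer m such that m! > 5^m; we check each in order.
For m = 1, 2, 3, 4, …, 9, 10, 11 the conclusion holds.
m = 12: m! = 479001600 and 5^m = 244140625, so 479001600 > 244140625.
Thus m = 12 disproves the claim, and no smaller m works.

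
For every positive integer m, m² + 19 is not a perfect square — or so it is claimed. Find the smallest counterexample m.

m = 9

The first 8 eligible values, up to m = 8, all satisfy the conclusion.
m = 9: 9² + 19 = 100 = 10², a perfect square.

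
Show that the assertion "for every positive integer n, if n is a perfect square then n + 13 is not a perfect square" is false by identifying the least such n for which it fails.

n = 36

We need the least positive integer n for which n is a perfect square but n + 13 is a perfect square.
n = 1: 1 + 13 = 14, not a perfect square.
n = 4: 4 + 13 = 17, not a perfect square.
n = 9: 9 + 13 = 22, not a perfect square.
n = 16: 16 + 13 = 29, not a perfect square.
n = 25: 25 + 13 = 38, not a perfect square.
n = 36: 36 = 6² and 36 + 13 = 49 = 7².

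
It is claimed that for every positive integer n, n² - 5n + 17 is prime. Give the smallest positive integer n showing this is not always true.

A counterexample is any positive integer n such that n² - 5n + 17 is not prime; we check each in order.
For n = 1, 2, 3, 4, …, 10, 11, 12 the conclusion holds.
n = 13: n² - 5n + 17 = 121 = 11 × 11, composite.

n = 13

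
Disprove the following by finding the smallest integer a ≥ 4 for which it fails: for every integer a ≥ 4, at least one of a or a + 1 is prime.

a = 8

For a = 4, 5, 6, 7 the conclusion holds.
a = 8: 8 = 2 × 4; 9 = 3 × 3 — both composite.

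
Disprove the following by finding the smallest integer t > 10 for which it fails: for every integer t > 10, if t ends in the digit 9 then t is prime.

t = 39

t = 19: 19 ends in 9 and is prime.
t = 29: 29 ends in 9 and is prime.
t = 39: 39 ends in 9; 39 = 3 × 13, composite.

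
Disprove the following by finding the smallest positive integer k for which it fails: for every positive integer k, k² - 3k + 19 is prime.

k = 18

The first 17 eligible values, up to k = 17, all satisfy the conclusion.
k = 18: k² - 3k + 19 = 289 = 17 × 17, composite.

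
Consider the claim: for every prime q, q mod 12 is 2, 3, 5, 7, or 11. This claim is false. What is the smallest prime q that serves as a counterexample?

The first 5 eligible values, up to q = 11, all satisfy the conclusion.
q = 13: 13 mod 12 = 1 — not in {2, 3, 5, 7, 11}.
So q = 13 is the smallest counterexample.

q = 13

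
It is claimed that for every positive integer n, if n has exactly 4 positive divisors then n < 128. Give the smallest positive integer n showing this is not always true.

A counterexample is any positive integer n such that n has exactly 4 positive divisors but the claim fails; we check each in order.
The first 40 eligible values, up to n = 125, all satisfy the conclusion.
n = 129: τ(129) = 4; 129 ≥ 128.
So n = 129 is the smallest counterexample.

n = 129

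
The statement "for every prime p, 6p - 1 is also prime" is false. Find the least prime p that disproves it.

A counterexample is any prime p such that 6p - 1 is not prime; we check each in order.
p = 2: 6p - 1 = 11, prime.
p = 3: 6p - 1 = 17, prime.
p = 5: 6p - 1 = 29, prime.
p = 7: 6p - 1 = 41, prime.
p = 11: 6p - 1 = 65 = 5 × 13, not prime.

p = 11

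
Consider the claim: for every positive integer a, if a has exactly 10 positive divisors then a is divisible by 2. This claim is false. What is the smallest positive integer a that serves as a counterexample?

Check each positive integer a in order until a has exactly 10 positive divisors but a is not divisible by 2.
The first 9 eligible values, up to a = 368, all satisfy the conclusion.
a = 405: τ(405) = 10; 405 mod 2 = 1.
So a = 405 is the smallest counterexample.

a = 405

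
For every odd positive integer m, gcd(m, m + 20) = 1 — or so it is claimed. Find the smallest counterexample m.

For m = 1, 3 the conclusion holds.
m = 5: gcd(5, 25) = 5.

m = 5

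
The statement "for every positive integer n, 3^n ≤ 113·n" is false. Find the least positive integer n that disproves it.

n = 6

A counterexample is any positive integer n such that 3^n > 113·n; we check each in order.
n = 1: 3^n = 3 and 113·n = 113, so 3 ≤ 113.
n = 2: 3^n = 9 and 113·n = 226, so 9 ≤ 226.
n = 3: 3^n = 27 and 113·n = 339, so 27 ≤ 339.
n = 4: 3^n = 81 and 113·n = 452, so 81 ≤ 452.
n = 5: 3^n = 243 and 113·n = 565, so 243 ≤ 565.
n = 6: 3^n = 729 and 113·n = 678, so 729 > 678.
So n = 6 is the smallest counterexample.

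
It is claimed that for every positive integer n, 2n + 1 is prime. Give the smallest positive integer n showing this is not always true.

n = 4

A counterexample is any positive integer n such that 2n + 1 is not prime; we check each in order.
n = 1: 2n + 1 = 3, prime.
n = 2: 2n + 1 = 5, prime.
n = 3: 2n + 1 = 7, prime.
n = 4: 2n + 1 = 9 = 3 × 3, composite.
Thus n = 4 disproves the claim, and no smaller n works.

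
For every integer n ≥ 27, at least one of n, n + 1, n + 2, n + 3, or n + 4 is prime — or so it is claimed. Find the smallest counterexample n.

n = 32

We need the least integer n ≥ 27 for which n, n + 1, n + 2, n + 3, n + 4 are all composite.
The first 5 eligible values, up to n = 31, all satisfy the conclusion.
n = 32: 32 = 2 × 16; 33 = 3 × 11; 34 = 2 × 17; 35 = 5 × 7; 36 = 2 × 18 — all composite.
Thus n = 32 disproves the claim, and no smaller n works.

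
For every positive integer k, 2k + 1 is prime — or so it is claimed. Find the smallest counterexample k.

k = 4

k = 1: 2k + 1 = 3, prime.
k = 2: 2k + 1 = 5, prime.
k = 3: 2k + 1 = 7, prime.
k = 4: 2k + 1 = 9 = 3 × 3, composite.
Thus k = 4 disproves the claim, and no smaller k works.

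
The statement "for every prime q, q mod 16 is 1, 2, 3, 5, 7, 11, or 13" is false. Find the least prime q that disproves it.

q = 31

We need the least prime q for which the claim fails.
For q = 2, 3, 5, 7, 11, 13, 17, 19, 23, 29 the conclusion holds.
q = 31: 31 mod 16 = 15 — not in {1, 2, 3, 5, 7, 11, 13}.
So q = 31 is the smallest counterexample.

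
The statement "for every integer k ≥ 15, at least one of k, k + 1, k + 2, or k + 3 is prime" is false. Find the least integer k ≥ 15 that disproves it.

k = 24

Check each integer k ≥ 15 in order until k, k + 1, k + 2, k + 3 are all composite.
For k = 15, 16, 17, 18, 19, 20, 21, 22, 23 the conclusion holds.
k = 24: 24 = 2 × 12; 25 = 5 × 5; 26 = 2 × 13; 27 = 3 × 9 — all composite.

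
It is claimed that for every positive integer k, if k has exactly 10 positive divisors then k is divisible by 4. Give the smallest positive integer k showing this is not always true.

A counterexample is any positive integer k such that k has exactly 10 positive divisors but k is not divisible by 4; we check each in order.
For k = 48, 80, 112 the conclusion holds.
k = 162: τ(162) = 10; 162 mod 4 = 2.
Thus k = 162 disproves the claim, and no smaller k works.

k = 162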